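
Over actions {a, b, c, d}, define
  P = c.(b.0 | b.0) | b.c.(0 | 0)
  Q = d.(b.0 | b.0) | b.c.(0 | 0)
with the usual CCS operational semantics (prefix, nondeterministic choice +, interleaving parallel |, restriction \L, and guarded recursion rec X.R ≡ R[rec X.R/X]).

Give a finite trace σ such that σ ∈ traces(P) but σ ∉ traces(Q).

c

Reachable graph of P (15 states):
  m0 = c.(b.0 | b.0) | b.c.(0 | 0) → -b-> m1, -c-> m2
  m1 = c.(b.0 | b.0) | c.(0 | 0) → -c-> m3, -c-> m4
  m2 = b.0 | b.0 | b.c.(0 | 0) → -b-> m3, -b-> m5, -b-> m6
  m3 = b.0 | b.0 | c.(0 | 0) → -b-> m7, -b-> m8, -c-> m9
  m4 = c.(b.0 | b.0) | (0 | 0) → -c-> m9
  m5 = 0 | b.0 | b.c.(0 | 0) → -b-> m10, -b-> m7
  m6 = b.0 | 0 | b.c.(0 | 0) → -b-> m10, -b-> m8
  m7 = 0 | b.0 | c.(0 | 0) → -b-> m11, -c-> m12
  m8 = b.0 | 0 | c.(0 | 0) → -b-> m11, -c-> m13
  m9 = b.0 | b.0 | (0 | 0) → -b-> m12, -b-> m13
  m10 = 0 | 0 | b.c.(0 | 0) → -b-> m11
  m11 = 0 | 0 | c.(0 | 0) → -c-> m14
  m12 = 0 | b.0 | (0 | 0) → -b-> m14
  m13 = b.0 | 0 | (0 | 0) → -b-> m14
  m14 = 0 | 0 | (0 | 0) → ·
Reachable graph of Q (15 states):
  n0 = d.(b.0 | b.0) | b.c.(0 | 0) → -b-> n1, -d-> n2
  n1 = d.(b.0 | b.0) | c.(0 | 0) → -c-> n3, -d-> n4
  n2 = b.0 | b.0 | b.c.(0 | 0) → -b-> n4, -b-> n5, -b-> n6
  n3 = d.(b.0 | b.0) | (0 | 0) → -d-> n7
  n4 = b.0 | b.0 | c.(0 | 0) → -b-> n8, -b-> n9, -c-> n7
  n5 = 0 | b.0 | b.c.(0 | 0) → -b-> n10, -b-> n8
  n6 = b.0 | 0 | b.c.(0 | 0) → -b-> n10, -b-> n9
  n7 = b.0 | b.0 | (0 | 0) → -b-> n11, -b-> n12
  n8 = 0 | b.0 | c.(0 | 0) → -b-> n13, -c-> n11
  n9 = b.0 | 0 | c.(0 | 0) → -b-> n13, -c-> n12
  n10 = 0 | 0 | b.c.(0 | 0) → -b-> n13
  n11 = 0 | b.0 | (0 | 0) → -b-> n14
  n12 = b.0 | 0 | (0 | 0) → -b-> n14
  n13 = 0 | 0 | c.(0 | 0) → -c-> n14
  n14 = 0 | 0 | (0 | 0) → ·
Trace ⟨c⟩ through P, begin at {m0}:
  [1] c ⇒ {m2}
  P completes σ.
Trace ⟨c⟩ through Q, begin at {n0}:
  [1] c ⇒ no successor for Q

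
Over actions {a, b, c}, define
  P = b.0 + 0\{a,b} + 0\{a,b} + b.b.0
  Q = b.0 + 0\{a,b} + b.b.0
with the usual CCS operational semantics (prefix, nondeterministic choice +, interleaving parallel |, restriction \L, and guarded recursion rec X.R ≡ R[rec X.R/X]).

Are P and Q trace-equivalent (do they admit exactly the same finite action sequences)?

P's transition system — 3 states:
  u0 = b.0 + 0\{a,b} + 0\{a,b} + b.b.0 | --b--▸ u1, --b--▸ u2
  u1 = 0 | deadlocked
  u2 = b.0 | --b--▸ u1
Q's transition system — 3 states:
  v0 = b.0 + 0\{a,b} + b.b.0 | --b--▸ v1, --b--▸ v2
  v1 = 0 | deadlocked
  v2 = b.0 | --b--▸ v1
Partition-refinement fixed point:
  B0 = {u0, v0}
  B1 = {u2, v2}
  B2 = {u1, v1}
u0 ∈ B0, v0 ∈ B0 → same block
Bisimilar ⇒ trace-equivalent.

YES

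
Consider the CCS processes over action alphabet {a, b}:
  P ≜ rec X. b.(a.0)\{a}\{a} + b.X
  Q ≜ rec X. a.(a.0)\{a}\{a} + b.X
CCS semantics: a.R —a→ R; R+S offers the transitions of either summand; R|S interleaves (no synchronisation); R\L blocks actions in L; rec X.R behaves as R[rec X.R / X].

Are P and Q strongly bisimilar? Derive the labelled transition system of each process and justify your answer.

Reachable graph of P (2 states):
  p0 = rec X. b.(a.0)\{a}\{a} + b.X → ··b··> p0, ··b··> p1
  p1 = (a.0)\{a}\{a} → (no moves)
Reachable graph of Q (2 states):
  q0 = rec X. a.(a.0)\{a}\{a} + b.X → ··a··> q1, ··b··> q0
  q1 = (a.0)\{a}\{a} → (no moves)
Partition-refinement fixed point:
  B0 = {p0}
  B1 = {p1, q1}
  B2 = {q0}
p0 ∈ B0, q0 ∈ B2 → different blocks

P ≁ Q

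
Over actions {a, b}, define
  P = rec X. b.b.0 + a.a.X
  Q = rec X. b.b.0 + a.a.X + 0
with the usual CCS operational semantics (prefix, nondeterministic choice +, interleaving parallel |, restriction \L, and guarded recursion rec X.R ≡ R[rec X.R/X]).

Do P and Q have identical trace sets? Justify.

YES

LTS(P): 4 reachable states
  m0 = rec X. b.b.0 + a.a.X has moves ··a··> m1, ··b··> m2
  m1 = a.(rec X. b.b.0 + a.a.X) has moves ··a··> m0
  m2 = b.0 has moves ··b··> m3
  m3 = 0 has moves deadlocked
LTS(Q): 4 reachable states
  n0 = rec X. b.b.0 + a.a.X + 0 has moves ··a··> n1, ··b··> n2
  n1 = a.(rec X. b.b.0 + a.a.X + 0) has moves ··a··> n0
  n2 = b.0 has moves ··b··> n3
  n3 = 0 has moves deadlocked
Partition-refinement fixed point:
  B0 = {m0, n0}
  B1 = {m1, n1}
  B2 = {m2, n2}
  B3 = {m3, n3}
m0 ∈ B0, n0 ∈ B0 → same block
Bisimilar ⇒ trace-equivalent.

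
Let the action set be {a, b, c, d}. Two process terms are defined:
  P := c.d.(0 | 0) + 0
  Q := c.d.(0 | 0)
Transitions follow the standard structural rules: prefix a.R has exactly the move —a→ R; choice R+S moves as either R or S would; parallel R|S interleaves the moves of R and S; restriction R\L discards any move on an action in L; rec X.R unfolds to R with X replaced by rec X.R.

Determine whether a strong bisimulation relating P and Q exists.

P's transition system — 3 states:
  m0 = c.d.(0 | 0) + 0 has moves -c-> m1
  m1 = d.(0 | 0) has moves -d-> m2
  m2 = 0 | 0 has moves stopped
Q's transition system — 3 states:
  n0 = c.d.(0 | 0) has moves -c-> n1
  n1 = d.(0 | 0) has moves -d-> n2
  n2 = 0 | 0 has moves stopped
Coarsest stable partition (strong bisimilarity classes):
  B0 = {m0, n0}
  B1 = {m1, n1}
  B2 = {m2, n2}
m0 ∈ B0, n0 ∈ B0 → same block

bisimilar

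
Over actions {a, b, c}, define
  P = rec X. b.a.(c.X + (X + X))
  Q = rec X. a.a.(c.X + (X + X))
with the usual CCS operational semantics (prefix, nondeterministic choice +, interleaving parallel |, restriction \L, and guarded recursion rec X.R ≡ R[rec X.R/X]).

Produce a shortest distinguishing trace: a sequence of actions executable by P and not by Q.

b

LTS(P): 3 reachable states
  p0 = rec X. b.a.(c.X + (X + X)) has moves ··b··> p1
  p1 = a.(c.(rec X. b.a.(c.X + (X + X))) + ((rec X. b.a.(c.X + (X + X))) + (rec X. b.a.(c.X + (X + X))))) has moves ··a··> p2
  p2 = c.(rec X. b.a.(c.X + (X + X))) + ((rec X. b.a.(c.X + (X + X))) + (rec X. b.a.(c.X + (X + X)))) has moves ··b··> p1, ··c··> p0
LTS(Q): 3 reachable states
  q0 = rec X. a.a.(c.X + (X + X)) has moves ··a··> q1
  q1 = a.(c.(rec X. a.a.(c.X + (X + X))) + ((rec X. a.a.(c.X + (X + X))) + (rec X. a.a.(c.X + (X + X))))) has moves ··a··> q2
  q2 = c.(rec X. a.a.(c.X + (X + X))) + ((rec X. a.a.(c.X + (X + X))) + (rec X. a.a.(c.X + (X + X)))) has moves ··a··> q1, ··c··> q0
Run σ = ⟨b⟩ on P: start {p0}
  after b @ step 1: {p1}
  ✓ P
Run σ = ⟨b⟩ on Q: start {q0}
  after b @ step 1: ∅ (Q stuck)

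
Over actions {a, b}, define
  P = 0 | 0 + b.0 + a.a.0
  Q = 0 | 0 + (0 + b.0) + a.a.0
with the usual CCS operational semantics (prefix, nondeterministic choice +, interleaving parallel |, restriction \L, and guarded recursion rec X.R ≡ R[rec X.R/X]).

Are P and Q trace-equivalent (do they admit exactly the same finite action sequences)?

traces(P) = traces(Q)

Reachable graph of P (3 states):
  s0 = 0 | 0 + b.0 + a.a.0 has moves —a→ s1, —b→ s2
  s1 = a.0 has moves —a→ s2
  s2 = 0 has moves (no moves)
Reachable graph of Q (3 states):
  t0 = 0 | 0 + (0 + b.0) + a.a.0 has moves —a→ t1, —b→ t2
  t1 = a.0 has moves —a→ t2
  t2 = 0 has moves (no moves)
Partition-refinement fixed point:
  B0 = {s0, t0}
  B1 = {s2, t2}
  B2 = {s1, t1}
s0 ∈ B0, t0 ∈ B0 → same block
Bisimilar ⇒ trace-equivalent.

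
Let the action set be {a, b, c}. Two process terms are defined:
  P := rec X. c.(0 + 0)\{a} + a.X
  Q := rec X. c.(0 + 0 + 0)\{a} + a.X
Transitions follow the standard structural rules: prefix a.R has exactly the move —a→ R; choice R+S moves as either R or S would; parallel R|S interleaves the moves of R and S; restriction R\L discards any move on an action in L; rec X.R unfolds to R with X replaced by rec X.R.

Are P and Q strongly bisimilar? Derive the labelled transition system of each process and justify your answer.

bisimilar

P's transition system — 2 states:
  s0 = rec X. c.(0 + 0)\{a} + a.X has moves --a--▸ s0, --c--▸ s1
  s1 = (0 + 0)\{a} has moves stopped
Q's transition system — 2 states:
  t0 = rec X. c.(0 + 0 + 0)\{a} + a.X has moves --a--▸ t0, --c--▸ t1
  t1 = (0 + 0 + 0)\{a} has moves stopped
Partition-refinement fixed point:
  B0 = {s0, t0}
  B1 = {s1, t1}
s0 ∈ B0, t0 ∈ B0 → same block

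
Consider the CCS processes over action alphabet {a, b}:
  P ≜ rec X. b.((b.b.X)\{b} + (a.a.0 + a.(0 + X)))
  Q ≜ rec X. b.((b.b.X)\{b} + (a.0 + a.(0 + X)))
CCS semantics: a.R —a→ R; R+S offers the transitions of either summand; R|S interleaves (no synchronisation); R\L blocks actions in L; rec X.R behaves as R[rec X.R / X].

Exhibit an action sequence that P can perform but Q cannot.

P's transition system — 5 states:
  m0 = rec X. b.((b.b.X)\{b} + (a.a.0 + a.(0 + X))) :: —b→ m1
  m1 = (b.b.(rec X. b.((b.b.X)\{b} + (a.a.0 + a.(0 + X)))))\{b} + (a.a.0 + a.(0 + (rec X. b.((b.b.X)\{b} + (a.a.0 + a.(0 + X)))))) :: —a→ m2, —a→ m3
  m2 = 0 + (rec X. b.((b.b.X)\{b} + (a.a.0 + a.(0 + X)))) :: —b→ m1
  m3 = a.0 :: —a→ m4
  m4 = 0 :: (no moves)
Q's transition system — 4 states:
  n0 = rec X. b.((b.b.X)\{b} + (a.0 + a.(0 + X))) :: —b→ n1
  n1 = (b.b.(rec X. b.((b.b.X)\{b} + (a.0 + a.(0 + X)))))\{b} + (a.0 + a.(0 + (rec X. b.((b.b.X)\{b} + (a.0 + a.(0 + X)))))) :: —a→ n2, —a→ n3
  n2 = 0 :: (no moves)
  n3 = 0 + (rec X. b.((b.b.X)\{b} + (a.0 + a.(0 + X)))) :: —b→ n1
Executing baa from P (initial set {m0}):
  [1] b ⇒ {m1}
  [2] a ⇒ {m2, m3}
  [3] a ⇒ {m4}
  — P admits the full trace.
Executing baa from Q (initial set {n0}):
  [1] b ⇒ {n1}
  [2] a ⇒ {n2, n3}
  [3] a ⇒ ∅ (Q stuck)

baa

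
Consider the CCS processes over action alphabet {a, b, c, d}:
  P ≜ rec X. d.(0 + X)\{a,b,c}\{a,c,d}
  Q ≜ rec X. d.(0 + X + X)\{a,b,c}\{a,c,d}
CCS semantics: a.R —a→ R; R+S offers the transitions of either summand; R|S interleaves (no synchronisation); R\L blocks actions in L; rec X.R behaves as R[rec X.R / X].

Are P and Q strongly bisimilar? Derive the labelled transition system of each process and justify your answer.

P's transition system — 2 states:
  m0 = rec X. d.(0 + X)\{a,b,c}\{a,c,d} ⊢ =d=> m1
  m1 = (0 + (rec X. d.(0 + X)\{a,b,c}\{a,c,d}))\{a,b,c}\{a,c,d} ⊢ deadlocked
Q's transition system — 2 states:
  n0 = rec X. d.(0 + X + X)\{a,b,c}\{a,c,d} ⊢ =d=> n1
  n1 = (0 + (rec X. d.(0 + X + X)\{a,b,c}\{a,c,d}) + (rec X. d.(0 + X + X)\{a,b,c}\{a,c,d}))\{a,b,c}\{a,c,d} ⊢ deadlocked
Bisimilarity quotient blocks:
  B0 = {m0, n0}
  B1 = {m1, n1}
m0 ∈ B0, n0 ∈ B0 → same block

YES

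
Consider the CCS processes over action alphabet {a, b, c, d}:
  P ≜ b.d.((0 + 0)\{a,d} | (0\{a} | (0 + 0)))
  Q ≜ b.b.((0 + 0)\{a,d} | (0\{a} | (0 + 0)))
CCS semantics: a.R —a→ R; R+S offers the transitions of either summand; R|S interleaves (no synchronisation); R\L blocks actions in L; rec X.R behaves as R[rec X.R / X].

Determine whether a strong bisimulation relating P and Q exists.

NO

Reachable graph of P (3 states):
  m0 = b.d.((0 + 0)\{a,d} | (0\{a} | (0 + 0))) | —b→ m1
  m1 = d.((0 + 0)\{a,d} | (0\{a} | (0 + 0))) | —d→ m2
  m2 = (0 + 0)\{a,d} | (0\{a} | (0 + 0)) | stopped
Reachable graph of Q (3 states):
  n0 = b.b.((0 + 0)\{a,d} | (0\{a} | (0 + 0))) | —b→ n1
  n1 = b.((0 + 0)\{a,d} | (0\{a} | (0 + 0))) | —b→ n2
  n2 = (0 + 0)\{a,d} | (0\{a} | (0 + 0)) | stopped
Partition-refinement fixed point:
  B0 = {m0}
  B1 = {m1}
  B2 = {m2, n2}
  B3 = {n0}
  B4 = {n1}
m0 ∈ B0, n0 ∈ B3 → different blocks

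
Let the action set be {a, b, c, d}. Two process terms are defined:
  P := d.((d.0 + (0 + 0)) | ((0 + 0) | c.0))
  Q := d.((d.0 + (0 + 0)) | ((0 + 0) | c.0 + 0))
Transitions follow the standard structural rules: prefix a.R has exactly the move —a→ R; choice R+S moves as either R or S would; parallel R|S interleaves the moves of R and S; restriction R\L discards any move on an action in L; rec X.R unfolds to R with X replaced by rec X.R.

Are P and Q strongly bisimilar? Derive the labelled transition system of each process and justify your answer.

P's transition system — 5 states:
  p0 = d.((d.0 + (0 + 0)) | ((0 + 0) | c.0)) | =d=> p1
  p1 = (d.0 + (0 + 0)) | ((0 + 0) | c.0) | =c=> p2, =d=> p3
  p2 = (d.0 + (0 + 0)) | ((0 + 0) | 0) | =d=> p4
  p3 = 0 | ((0 + 0) | c.0) | =c=> p4
  p4 = 0 | ((0 + 0) | 0) | (no moves)
Q's transition system — 5 states:
  q0 = d.((d.0 + (0 + 0)) | ((0 + 0) | c.0 + 0)) | =d=> q1
  q1 = (d.0 + (0 + 0)) | ((0 + 0) | c.0 + 0) | =c=> q2, =d=> q3
  q2 = (d.0 + (0 + 0)) | ((0 + 0) | 0) | =d=> q4
  q3 = 0 | ((0 + 0) | c.0 + 0) | =c=> q4
  q4 = 0 | ((0 + 0) | 0) | (no moves)
Coarsest stable partition (strong bisimilarity classes):
  B0 = {p0, q0}
  B1 = {p1, q1}
  B2 = {p3, q3}
  B3 = {p4, q4}
  B4 = {p2, q2}
p0 ∈ B0, q0 ∈ B0 → same block

bisimilar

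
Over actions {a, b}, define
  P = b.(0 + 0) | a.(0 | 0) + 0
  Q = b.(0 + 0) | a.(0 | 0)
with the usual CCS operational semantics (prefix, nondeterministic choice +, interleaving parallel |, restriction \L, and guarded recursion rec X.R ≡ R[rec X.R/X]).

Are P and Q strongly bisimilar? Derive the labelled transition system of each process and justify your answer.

P ~ Q

Reachable graph of P (4 states):
  u0 = b.(0 + 0) | a.(0 | 0) + 0 | =a=> u1, =b=> u2
  u1 = b.(0 + 0) | (0 | 0) | =b=> u3
  u2 = (0 + 0) | a.(0 | 0) | =a=> u3
  u3 = (0 + 0) | (0 | 0) | ∅
Reachable graph of Q (4 states):
  v0 = b.(0 + 0) | a.(0 | 0) | =a=> v1, =b=> v2
  v1 = b.(0 + 0) | (0 | 0) | =b=> v3
  v2 = (0 + 0) | a.(0 | 0) | =a=> v3
  v3 = (0 + 0) | (0 | 0) | ∅
Partition-refinement fixed point:
  B0 = {u0, v0}
  B1 = {u1, v1}
  B2 = {u3, v3}
  B3 = {u2, v2}
u0 ∈ B0, v0 ∈ B0 → same block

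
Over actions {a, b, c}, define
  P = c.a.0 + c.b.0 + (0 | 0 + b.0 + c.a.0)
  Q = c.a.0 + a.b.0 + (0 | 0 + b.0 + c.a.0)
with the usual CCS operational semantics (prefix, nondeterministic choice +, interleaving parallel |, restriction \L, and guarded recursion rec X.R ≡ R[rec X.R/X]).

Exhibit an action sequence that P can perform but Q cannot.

LTS(P): 4 reachable states
  s0 = c.a.0 + c.b.0 + (0 | 0 + b.0 + c.a.0) ⊢ -b-> s1, -c-> s2, -c-> s3
  s1 = 0 ⊢ deadlocked
  s2 = a.0 ⊢ -a-> s1
  s3 = b.0 ⊢ -b-> s1
LTS(Q): 4 reachable states
  t0 = c.a.0 + a.b.0 + (0 | 0 + b.0 + c.a.0) ⊢ -a-> t1, -b-> t2, -c-> t3
  t1 = b.0 ⊢ -b-> t2
  t2 = 0 ⊢ deadlocked
  t3 = a.0 ⊢ -a-> t2
Trace ⟨cb⟩ through P, begin at {s0}:
  [1] c ⇒ {s2, s3}
  [2] b ⇒ {s1}
  — P admits the full trace.
Trace ⟨cb⟩ through Q, begin at {t0}:
  [1] c ⇒ {t3}
  [2] b ⇒ ∅ (Q stuck)

cb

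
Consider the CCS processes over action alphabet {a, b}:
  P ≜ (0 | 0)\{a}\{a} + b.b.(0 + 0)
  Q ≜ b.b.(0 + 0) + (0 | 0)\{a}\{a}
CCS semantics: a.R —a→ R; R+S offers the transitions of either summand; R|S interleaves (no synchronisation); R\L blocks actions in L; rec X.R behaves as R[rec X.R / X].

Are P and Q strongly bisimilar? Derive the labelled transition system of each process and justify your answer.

P ~ Q

LTS(P): 3 reachable states
  s0 = (0 | 0)\{a}\{a} + b.b.(0 + 0) has moves —b→ s1
  s1 = b.(0 + 0) has moves —b→ s2
  s2 = 0 + 0 has moves ∅
LTS(Q): 3 reachable states
  t0 = b.b.(0 + 0) + (0 | 0)\{a}\{a} has moves —b→ t1
  t1 = b.(0 + 0) has moves —b→ t2
  t2 = 0 + 0 has moves ∅
Partition-refinement fixed point:
  B0 = {s0, t0}
  B1 = {s1, t1}
  B2 = {s2, t2}
s0 ∈ B0, t0 ∈ B0 → same block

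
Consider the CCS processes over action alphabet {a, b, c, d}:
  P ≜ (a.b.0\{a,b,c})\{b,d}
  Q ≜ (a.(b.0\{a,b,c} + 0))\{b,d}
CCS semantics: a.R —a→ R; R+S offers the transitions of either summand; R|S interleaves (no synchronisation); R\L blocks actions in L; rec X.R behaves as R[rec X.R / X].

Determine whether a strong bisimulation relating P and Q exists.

Reachable graph of P (2 states):
  u0 = (a.b.0\{a,b,c})\{b,d} → —a→ u1
  u1 = (b.0\{a,b,c})\{b,d} → ∅
Reachable graph of Q (2 states):
  v0 = (a.(b.0\{a,b,c} + 0))\{b,d} → —a→ v1
  v1 = (b.0\{a,b,c} + 0)\{b,d} → ∅
Partition-refinement fixed point:
  B0 = {u0, v0}
  B1 = {u1, v1}
u0 ∈ B0, v0 ∈ B0 → same block

bisimilar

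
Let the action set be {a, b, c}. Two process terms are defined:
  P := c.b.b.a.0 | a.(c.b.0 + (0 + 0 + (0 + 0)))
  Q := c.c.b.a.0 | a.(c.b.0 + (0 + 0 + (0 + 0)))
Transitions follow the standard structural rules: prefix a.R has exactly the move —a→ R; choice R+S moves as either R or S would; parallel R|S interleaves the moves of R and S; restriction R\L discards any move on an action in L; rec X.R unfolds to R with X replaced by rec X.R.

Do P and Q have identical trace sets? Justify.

NO — witness ⟨cb⟩

P's transition system — 20 states:
  s0 = c.b.b.a.0 | a.(c.b.0 + (0 + 0 + (0 + 0))) | —a→ s1, —c→ s2
  s1 = c.b.b.a.0 | (c.b.0 + (0 + 0 + (0 + 0))) | —c→ s3, —c→ s4
  s2 = b.b.a.0 | a.(c.b.0 + (0 + 0 + (0 + 0))) | —a→ s3, —b→ s5
  s3 = b.b.a.0 | (c.b.0 + (0 + 0 + (0 + 0))) | —b→ s6, —c→ s7
  s4 = c.b.b.a.0 | b.0 | —b→ s8, —c→ s7
  s5 = b.a.0 | a.(c.b.0 + (0 + 0 + (0 + 0))) | —a→ s6, —b→ s9
  s6 = b.a.0 | (c.b.0 + (0 + 0 + (0 + 0))) | —b→ s10, —c→ s11
  s7 = b.b.a.0 | b.0 | —b→ s11, —b→ s12
  s8 = c.b.b.a.0 | 0 | —c→ s12
  s9 = a.0 | a.(c.b.0 + (0 + 0 + (0 + 0))) | —a→ s10, —a→ s13
  s10 = a.0 | (c.b.0 + (0 + 0 + (0 + 0))) | —a→ s14, —c→ s15
  s11 = b.a.0 | b.0 | —b→ s15, —b→ s16
  s12 = b.b.a.0 | 0 | —b→ s16
  s13 = 0 | a.(c.b.0 + (0 + 0 + (0 + 0))) | —a→ s14
  s14 = 0 | (c.b.0 + (0 + 0 + (0 + 0))) | —c→ s17
  s15 = a.0 | b.0 | —a→ s17, —b→ s18
  s16 = b.a.0 | 0 | —b→ s18
  s17 = 0 | b.0 | —b→ s19
  s18 = a.0 | 0 | —a→ s19
  s19 = 0 | 0 | (no moves)
Q's transition system — 20 states:
  t0 = c.c.b.a.0 | a.(c.b.0 + (0 + 0 + (0 + 0))) | —a→ t1, —c→ t2
  t1 = c.c.b.a.0 | (c.b.0 + (0 + 0 + (0 + 0))) | —c→ t3, —c→ t4
  t2 = c.b.a.0 | a.(c.b.0 + (0 + 0 + (0 + 0))) | —a→ t3, —c→ t5
  t3 = c.b.a.0 | (c.b.0 + (0 + 0 + (0 + 0))) | —c→ t6, —c→ t7
  t4 = c.c.b.a.0 | b.0 | —b→ t8, —c→ t7
  t5 = b.a.0 | a.(c.b.0 + (0 + 0 + (0 + 0))) | —a→ t6, —b→ t9
  t6 = b.a.0 | (c.b.0 + (0 + 0 + (0 + 0))) | —b→ t10, —c→ t11
  t7 = c.b.a.0 | b.0 | —b→ t12, —c→ t11
  t8 = c.c.b.a.0 | 0 | —c→ t12
  t9 = a.0 | a.(c.b.0 + (0 + 0 + (0 + 0))) | —a→ t10, —a→ t13
  t10 = a.0 | (c.b.0 + (0 + 0 + (0 + 0))) | —a→ t14, —c→ t15
  t11 = b.a.0 | b.0 | —b→ t15, —b→ t16
  t12 = c.b.a.0 | 0 | —c→ t16
  t13 = 0 | a.(c.b.0 + (0 + 0 + (0 + 0))) | —a→ t14
  t14 = 0 | (c.b.0 + (0 + 0 + (0 + 0))) | —c→ t17
  t15 = a.0 | b.0 | —a→ t17, —b→ t18
  t16 = b.a.0 | 0 | —b→ t18
  t17 = 0 | b.0 | —b→ t19
  t18 = a.0 | 0 | —a→ t19
  t19 = 0 | 0 | (no moves)
Run σ = ⟨cb⟩ on P: start {s0}
  after c @ step 1: {s2}
  after b @ step 2: {s5}
  — P admits the full trace.
Run σ = ⟨cb⟩ on Q: start {t0}
  after c @ step 1: {t2}
  after b @ step 2: no successor for Q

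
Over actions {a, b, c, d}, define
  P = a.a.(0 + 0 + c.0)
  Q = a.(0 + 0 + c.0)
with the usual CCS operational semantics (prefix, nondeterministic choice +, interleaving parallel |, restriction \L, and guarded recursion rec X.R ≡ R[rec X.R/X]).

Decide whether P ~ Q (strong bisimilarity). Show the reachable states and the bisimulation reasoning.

not bisimilar

Reachable graph of P (4 states):
  s0 = a.a.(0 + 0 + c.0) | —a→ s1
  s1 = a.(0 + 0 + c.0) | —a→ s2
  s2 = 0 + 0 + c.0 | —c→ s3
  s3 = 0 | (no moves)
Reachable graph of Q (3 states):
  t0 = a.(0 + 0 + c.0) | —a→ t1
  t1 = 0 + 0 + c.0 | —c→ t2
  t2 = 0 | (no moves)
Coarsest stable partition (strong bisimilarity classes):
  B0 = {s0}
  B1 = {s1, t0}
  B2 = {s2, t1}
  B3 = {s3, t2}
s0 ∈ B0, t0 ∈ B1 → different blocks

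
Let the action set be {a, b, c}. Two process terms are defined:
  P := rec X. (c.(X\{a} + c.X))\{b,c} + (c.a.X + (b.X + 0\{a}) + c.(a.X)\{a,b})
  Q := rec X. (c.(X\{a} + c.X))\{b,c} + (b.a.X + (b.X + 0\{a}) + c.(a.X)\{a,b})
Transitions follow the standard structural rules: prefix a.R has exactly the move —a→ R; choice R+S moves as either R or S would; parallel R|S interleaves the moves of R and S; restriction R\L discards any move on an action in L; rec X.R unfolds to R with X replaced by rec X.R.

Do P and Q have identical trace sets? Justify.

traces(P) ≠ traces(Q) — witness ⟨ca⟩

LTS(P): 3 reachable states
  u0 = rec X. (c.(X\{a} + c.X))\{b,c} + (c.a.X + (b.X + 0\{a}) + c.(a.X)\{a,b}) | =b=> u0, =c=> u1, =c=> u2
  u1 = (a.(rec X. (c.(X\{a} + c.X))\{b,c} + (c.a.X + (b.X + 0\{a}) + c.(a.X)\{a,b})))\{a,b} | ∅
  u2 = a.(rec X. (c.(X\{a} + c.X))\{b,c} + (c.a.X + (b.X + 0\{a}) + c.(a.X)\{a,b})) | =a=> u0
LTS(Q): 3 reachable states
  v0 = rec X. (c.(X\{a} + c.X))\{b,c} + (b.a.X + (b.X + 0\{a}) + c.(a.X)\{a,b}) | =b=> v0, =b=> v1, =c=> v2
  v1 = a.(rec X. (c.(X\{a} + c.X))\{b,c} + (b.a.X + (b.X + 0\{a}) + c.(a.X)\{a,b})) | =a=> v0
  v2 = (a.(rec X. (c.(X\{a} + c.X))\{b,c} + (b.a.X + (b.X + 0\{a}) + c.(a.X)\{a,b})))\{a,b} | ∅
Trace ⟨ca⟩ through P, begin at {u0}:
  step 1 (c): {u1, u2}
  step 2 (a): {u0}
  P completes σ.
Trace ⟨ca⟩ through Q, begin at {v0}:
  step 1 (c): {v2}
  step 2 (a): ∅  — Q cannot continue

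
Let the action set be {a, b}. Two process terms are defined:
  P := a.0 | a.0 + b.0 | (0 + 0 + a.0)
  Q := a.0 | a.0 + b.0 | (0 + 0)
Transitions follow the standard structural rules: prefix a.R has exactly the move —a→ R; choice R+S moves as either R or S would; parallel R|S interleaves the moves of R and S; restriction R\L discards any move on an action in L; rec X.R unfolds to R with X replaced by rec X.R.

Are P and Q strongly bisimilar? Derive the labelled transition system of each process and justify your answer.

not bisimilar

Reachable graph of P (6 states):
  m0 = a.0 | a.0 + b.0 | (0 + 0 + a.0) has moves —a→ m1, —a→ m2, —a→ m3, —b→ m4
  m1 = 0 | a.0 has moves —a→ m5
  m2 = a.0 | 0 has moves —a→ m5
  m3 = b.0 | 0 has moves —b→ m5
  m4 = 0 | (0 + 0 + a.0) has moves —a→ m5
  m5 = 0 | 0 has moves ∅
Reachable graph of Q (5 states):
  n0 = a.0 | a.0 + b.0 | (0 + 0) has moves —a→ n1, —a→ n2, —b→ n3
  n1 = 0 | a.0 has moves —a→ n4
  n2 = a.0 | 0 has moves —a→ n4
  n3 = 0 | (0 + 0) has moves ∅
  n4 = 0 | 0 has moves ∅
Partition-refinement fixed point:
  B0 = {m0}
  B1 = {m1, m2, m4, n1, n2}
  B2 = {m5, n3, n4}
  B3 = {m3}
  B4 = {n0}
m0 ∈ B0, n0 ∈ B4 → different blocks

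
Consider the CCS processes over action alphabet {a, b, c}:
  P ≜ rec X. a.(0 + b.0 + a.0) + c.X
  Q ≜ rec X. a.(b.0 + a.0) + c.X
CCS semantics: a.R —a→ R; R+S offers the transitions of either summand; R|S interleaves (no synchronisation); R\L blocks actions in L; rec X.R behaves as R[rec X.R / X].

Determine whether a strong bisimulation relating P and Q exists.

LTS(P): 3 reachable states
  u0 = rec X. a.(0 + b.0 + a.0) + c.X has moves ··a··> u1, ··c··> u0
  u1 = 0 + b.0 + a.0 has moves ··a··> u2, ··b··> u2
  u2 = 0 has moves (no moves)
LTS(Q): 3 reachable states
  v0 = rec X. a.(b.0 + a.0) + c.X has moves ··a··> v1, ··c··> v0
  v1 = b.0 + a.0 has moves ··a··> v2, ··b··> v2
  v2 = 0 has moves (no moves)
Coarsest stable partition (strong bisimilarity classes):
  B0 = {u0, v0}
  B1 = {u1, v1}
  B2 = {u2, v2}
u0 ∈ B0, v0 ∈ B0 → same block

P ~ Q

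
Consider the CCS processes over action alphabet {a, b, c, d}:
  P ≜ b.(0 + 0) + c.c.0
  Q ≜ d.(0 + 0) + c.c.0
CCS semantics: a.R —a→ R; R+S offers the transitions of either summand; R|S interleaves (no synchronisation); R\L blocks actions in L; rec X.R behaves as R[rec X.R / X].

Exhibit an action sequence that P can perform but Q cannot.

Reachable graph of P (4 states):
  u0 = b.(0 + 0) + c.c.0 :: =b=> u1, =c=> u2
  u1 = 0 + 0 :: deadlocked
  u2 = c.0 :: =c=> u3
  u3 = 0 :: deadlocked
Reachable graph of Q (4 states):
  v0 = d.(0 + 0) + c.c.0 :: =c=> v1, =d=> v2
  v1 = c.0 :: =c=> v3
  v2 = 0 + 0 :: deadlocked
  v3 = 0 :: deadlocked
Executing b from P (initial set {u0}):
  after b @ step 1: {u1}
  — P admits the full trace.
Executing b from Q (initial set {v0}):
  after b @ step 1: ∅  — Q cannot continue

b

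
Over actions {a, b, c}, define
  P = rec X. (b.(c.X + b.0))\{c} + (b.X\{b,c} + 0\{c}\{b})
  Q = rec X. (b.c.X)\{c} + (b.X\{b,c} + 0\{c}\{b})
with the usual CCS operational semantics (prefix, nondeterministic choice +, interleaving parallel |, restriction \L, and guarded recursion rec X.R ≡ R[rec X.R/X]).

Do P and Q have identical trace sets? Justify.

trace-distinct — witness ⟨bb⟩

LTS(P): 4 reachable states
  m0 = rec X. (b.(c.X + b.0))\{c} + (b.X\{b,c} + 0\{c}\{b}) :: =b=> m1, =b=> m2
  m1 = (c.(rec X. (b.(c.X + b.0))\{c} + (b.X\{b,c} + 0\{c}\{b})) + b.0)\{c} :: =b=> m3
  m2 = (rec X. (b.(c.X + b.0))\{c} + (b.X\{b,c} + 0\{c}\{b}))\{b,c} :: stopped
  m3 = 0\{c} :: stopped
LTS(Q): 3 reachable states
  n0 = rec X. (b.c.X)\{c} + (b.X\{b,c} + 0\{c}\{b}) :: =b=> n1, =b=> n2
  n1 = (c.(rec X. (b.c.X)\{c} + (b.X\{b,c} + 0\{c}\{b})))\{c} :: stopped
  n2 = (rec X. (b.c.X)\{c} + (b.X\{b,c} + 0\{c}\{b}))\{b,c} :: stopped
Trace ⟨bb⟩ through P, begin at {m0}:
  [1] b ⇒ {m1, m2}
  [2] b ⇒ {m3}
  P completes σ.
Trace ⟨bb⟩ through Q, begin at {n0}:
  [1] b ⇒ {n1, n2}
  [2] b ⇒ no successor for Q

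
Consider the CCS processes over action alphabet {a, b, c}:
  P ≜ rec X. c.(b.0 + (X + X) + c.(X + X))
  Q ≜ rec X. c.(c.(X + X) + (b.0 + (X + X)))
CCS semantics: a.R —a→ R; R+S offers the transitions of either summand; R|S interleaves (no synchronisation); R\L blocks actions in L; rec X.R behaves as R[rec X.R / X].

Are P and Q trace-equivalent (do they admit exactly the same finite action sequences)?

P's transition system — 4 states:
  u0 = rec X. c.(b.0 + (X + X) + c.(X + X)) | --c--▸ u1
  u1 = b.0 + ((rec X. c.(b.0 + (X + X) + c.(X + X))) + (rec X. c.(b.0 + (X + X) + c.(X + X)))) + c.((rec X. c.(b.0 + (X + X) + c.(X + X))) + (rec X. c.(b.0 + (X + X) + c.(X + X)))) | --b--▸ u2, --c--▸ u1, --c--▸ u3
  u2 = 0 | deadlocked
  u3 = (rec X. c.(b.0 + (X + X) + c.(X + X))) + (rec X. c.(b.0 + (X + X) + c.(X + X))) | --c--▸ u1
Q's transition system — 4 states:
  v0 = rec X. c.(c.(X + X) + (b.0 + (X + X))) | --c--▸ v1
  v1 = c.((rec X. c.(c.(X + X) + (b.0 + (X + X)))) + (rec X. c.(c.(X + X) + (b.0 + (X + X))))) + (b.0 + ((rec X. c.(c.(X + X) + (b.0 + (X + X)))) + (rec X. c.(c.(X + X) + (b.0 + (X + X)))))) | --b--▸ v2, --c--▸ v1, --c--▸ v3
  v2 = 0 | deadlocked
  v3 = (rec X. c.(c.(X + X) + (b.0 + (X + X)))) + (rec X. c.(c.(X + X) + (b.0 + (X + X)))) | --c--▸ v1
Coarsest stable partition (strong bisimilarity classes):
  B0 = {u0, u3, v0, v3}
  B1 = {u1, v1}
  B2 = {u2, v2}
u0 ∈ B0, v0 ∈ B0 → same block
Bisimilar ⇒ trace-equivalent.

traces(P) = traces(Q)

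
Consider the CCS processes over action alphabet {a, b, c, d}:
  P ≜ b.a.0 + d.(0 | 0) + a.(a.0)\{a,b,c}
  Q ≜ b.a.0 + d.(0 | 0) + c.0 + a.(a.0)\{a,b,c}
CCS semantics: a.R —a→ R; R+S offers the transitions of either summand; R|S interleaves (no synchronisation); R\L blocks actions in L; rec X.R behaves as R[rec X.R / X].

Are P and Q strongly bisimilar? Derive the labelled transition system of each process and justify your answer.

P's transition system — 5 states:
  p0 = b.a.0 + d.(0 | 0) + a.(a.0)\{a,b,c} ⊢ --a--▸ p1, --b--▸ p2, --d--▸ p3
  p1 = (a.0)\{a,b,c} ⊢ ∅
  p2 = a.0 ⊢ --a--▸ p4
  p3 = 0 | 0 ⊢ ∅
  p4 = 0 ⊢ ∅
Q's transition system — 5 states:
  q0 = b.a.0 + d.(0 | 0) + c.0 + a.(a.0)\{a,b,c} ⊢ --a--▸ q1, --b--▸ q2, --c--▸ q3, --d--▸ q4
  q1 = (a.0)\{a,b,c} ⊢ ∅
  q2 = a.0 ⊢ --a--▸ q3
  q3 = 0 ⊢ ∅
  q4 = 0 | 0 ⊢ ∅
Partition-refinement fixed point:
  B0 = {p0}
  B1 = {p1, p3, p4, q1, q3, q4}
  B2 = {p2, q2}
  B3 = {q0}
p0 ∈ B0, q0 ∈ B3 → different blocks

NO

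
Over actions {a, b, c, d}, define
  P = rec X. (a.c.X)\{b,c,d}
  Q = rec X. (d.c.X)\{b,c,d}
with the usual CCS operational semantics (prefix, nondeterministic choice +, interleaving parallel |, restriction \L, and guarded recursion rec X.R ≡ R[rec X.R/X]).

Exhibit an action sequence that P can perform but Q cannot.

a

LTS(P): 2 reachable states
  m0 = rec X. (a.c.X)\{b,c,d} → -a-> m1
  m1 = (c.(rec X. (a.c.X)\{b,c,d}))\{b,c,d} → stopped
LTS(Q): 1 reachable states
  n0 = rec X. (d.c.X)\{b,c,d} → stopped
Trace ⟨a⟩ through P, begin at {m0}:
  [1] a ⇒ {m1}
  P completes σ.
Trace ⟨a⟩ through Q, begin at {n0}:
  [1] a ⇒ ∅ (Q stuck)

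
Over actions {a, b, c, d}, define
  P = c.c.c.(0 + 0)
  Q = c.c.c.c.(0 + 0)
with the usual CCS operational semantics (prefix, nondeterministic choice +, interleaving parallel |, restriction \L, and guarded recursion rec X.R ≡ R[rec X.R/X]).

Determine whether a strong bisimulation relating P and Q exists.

Reachable graph of P (4 states):
  m0 = c.c.c.(0 + 0) → =c=> m1
  m1 = c.c.(0 + 0) → =c=> m2
  m2 = c.(0 + 0) → =c=> m3
  m3 = 0 + 0 → deadlocked
Reachable graph of Q (5 states):
  n0 = c.c.c.c.(0 + 0) → =c=> n1
  n1 = c.c.c.(0 + 0) → =c=> n2
  n2 = c.c.(0 + 0) → =c=> n3
  n3 = c.(0 + 0) → =c=> n4
  n4 = 0 + 0 → deadlocked
Bisimilarity quotient blocks:
  B0 = {m0, n1}
  B1 = {m1, n2}
  B2 = {m2, n3}
  B3 = {m3, n4}
  B4 = {n0}
m0 ∈ B0, n0 ∈ B4 → different blocks

not bisimilar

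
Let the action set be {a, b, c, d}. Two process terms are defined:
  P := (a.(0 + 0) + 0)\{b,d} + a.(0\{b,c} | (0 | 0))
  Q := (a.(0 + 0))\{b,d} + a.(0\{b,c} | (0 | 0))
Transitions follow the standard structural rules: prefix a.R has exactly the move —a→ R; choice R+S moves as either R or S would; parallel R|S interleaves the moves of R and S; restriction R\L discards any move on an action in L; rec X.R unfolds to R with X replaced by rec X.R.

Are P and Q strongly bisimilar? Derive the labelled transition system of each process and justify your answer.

P ~ Q

P's transition system — 3 states:
  u0 = (a.(0 + 0) + 0)\{b,d} + a.(0\{b,c} | (0 | 0)) → ··a··> u1, ··a··> u2
  u1 = (0 + 0)\{b,d} → stopped
  u2 = 0\{b,c} | (0 | 0) → stopped
Q's transition system — 3 states:
  v0 = (a.(0 + 0))\{b,d} + a.(0\{b,c} | (0 | 0)) → ··a··> v1, ··a··> v2
  v1 = (0 + 0)\{b,d} → stopped
  v2 = 0\{b,c} | (0 | 0) → stopped
Partition-refinement fixed point:
  B0 = {u0, v0}
  B1 = {u1, u2, v1, v2}
u0 ∈ B0, v0 ∈ B0 → same block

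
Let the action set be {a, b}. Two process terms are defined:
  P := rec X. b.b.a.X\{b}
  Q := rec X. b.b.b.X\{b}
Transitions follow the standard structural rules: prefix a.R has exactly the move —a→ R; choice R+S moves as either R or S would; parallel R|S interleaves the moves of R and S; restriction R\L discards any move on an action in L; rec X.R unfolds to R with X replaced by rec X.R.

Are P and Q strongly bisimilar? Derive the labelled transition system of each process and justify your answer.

LTS(P): 4 reachable states
  u0 = rec X. b.b.a.X\{b} :: -b-> u1
  u1 = b.a.(rec X. b.b.a.X\{b})\{b} :: -b-> u2
  u2 = a.(rec X. b.b.a.X\{b})\{b} :: -a-> u3
  u3 = (rec X. b.b.a.X\{b})\{b} :: stopped
LTS(Q): 4 reachable states
  v0 = rec X. b.b.b.X\{b} :: -b-> v1
  v1 = b.b.(rec X. b.b.b.X\{b})\{b} :: -b-> v2
  v2 = b.(rec X. b.b.b.X\{b})\{b} :: -b-> v3
  v3 = (rec X. b.b.b.X\{b})\{b} :: stopped
Bisimilarity quotient blocks:
  B0 = {u0}
  B1 = {u1}
  B2 = {u2}
  B3 = {u3, v3}
  B4 = {v0}
  B5 = {v1}
  B6 = {v2}
u0 ∈ B0, v0 ∈ B4 → different blocks

NO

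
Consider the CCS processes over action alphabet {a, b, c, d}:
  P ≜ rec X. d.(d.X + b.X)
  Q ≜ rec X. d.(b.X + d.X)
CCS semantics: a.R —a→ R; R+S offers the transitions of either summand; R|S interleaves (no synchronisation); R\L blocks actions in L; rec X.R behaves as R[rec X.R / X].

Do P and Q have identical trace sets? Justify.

Reachable graph of P (2 states):
  u0 = rec X. d.(d.X + b.X) has moves =d=> u1
  u1 = d.(rec X. d.(d.X + b.X)) + b.(rec X. d.(d.X + b.X)) has moves =b=> u0, =d=> u0
Reachable graph of Q (2 states):
  v0 = rec X. d.(b.X + d.X) has moves =d=> v1
  v1 = b.(rec X. d.(b.X + d.X)) + d.(rec X. d.(b.X + d.X)) has moves =b=> v0, =d=> v0
Bisimilarity quotient blocks:
  B0 = {u0, v0}
  B1 = {u1, v1}
u0 ∈ B0, v0 ∈ B0 → same block
Bisimilar ⇒ trace-equivalent.

YES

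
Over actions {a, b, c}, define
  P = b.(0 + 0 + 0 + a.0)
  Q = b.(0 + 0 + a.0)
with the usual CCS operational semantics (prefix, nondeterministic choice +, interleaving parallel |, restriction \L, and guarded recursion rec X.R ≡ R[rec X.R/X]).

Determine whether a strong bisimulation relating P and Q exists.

YES

Reachable graph of P (3 states):
  p0 = b.(0 + 0 + 0 + a.0) | -b-> p1
  p1 = 0 + 0 + 0 + a.0 | -a-> p2
  p2 = 0 | deadlocked
Reachable graph of Q (3 states):
  q0 = b.(0 + 0 + a.0) | -b-> q1
  q1 = 0 + 0 + a.0 | -a-> q2
  q2 = 0 | deadlocked
Partition-refinement fixed point:
  B0 = {p0, q0}
  B1 = {p1, q1}
  B2 = {p2, q2}
p0 ∈ B0, q0 ∈ B0 → same block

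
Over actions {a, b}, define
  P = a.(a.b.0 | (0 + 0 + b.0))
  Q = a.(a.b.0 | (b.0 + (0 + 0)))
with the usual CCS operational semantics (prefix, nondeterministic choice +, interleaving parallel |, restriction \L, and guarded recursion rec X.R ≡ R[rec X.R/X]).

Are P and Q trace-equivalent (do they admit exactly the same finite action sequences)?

traces(P) = traces(Q)

LTS(P): 7 reachable states
  u0 = a.(a.b.0 | (0 + 0 + b.0)) :: —a→ u1
  u1 = a.b.0 | (0 + 0 + b.0) :: —a→ u2, —b→ u3
  u2 = b.0 | (0 + 0 + b.0) :: —b→ u4, —b→ u5
  u3 = a.b.0 | 0 :: —a→ u5
  u4 = 0 | (0 + 0 + b.0) :: —b→ u6
  u5 = b.0 | 0 :: —b→ u6
  u6 = 0 | 0 :: stopped
LTS(Q): 7 reachable states
  v0 = a.(a.b.0 | (b.0 + (0 + 0))) :: —a→ v1
  v1 = a.b.0 | (b.0 + (0 + 0)) :: —a→ v2, —b→ v3
  v2 = b.0 | (b.0 + (0 + 0)) :: —b→ v4, —b→ v5
  v3 = a.b.0 | 0 :: —a→ v5
  v4 = 0 | (b.0 + (0 + 0)) :: —b→ v6
  v5 = b.0 | 0 :: —b→ v6
  v6 = 0 | 0 :: stopped
Coarsest stable partition (strong bisimilarity classes):
  B0 = {u0, v0}
  B1 = {u1, v1}
  B2 = {u2, v2}
  B3 = {u4, u5, v4, v5}
  B4 = {u6, v6}
  B5 = {u3, v3}
u0 ∈ B0, v0 ∈ B0 → same block
Bisimilar ⇒ trace-equivalent.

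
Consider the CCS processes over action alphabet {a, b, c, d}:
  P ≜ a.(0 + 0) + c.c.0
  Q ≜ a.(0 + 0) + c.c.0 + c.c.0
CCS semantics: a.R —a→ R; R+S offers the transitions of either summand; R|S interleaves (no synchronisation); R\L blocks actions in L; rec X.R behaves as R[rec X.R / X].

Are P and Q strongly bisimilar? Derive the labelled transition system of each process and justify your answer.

Reachable graph of P (4 states):
  m0 = a.(0 + 0) + c.c.0 | =a=> m1, =c=> m2
  m1 = 0 + 0 | deadlocked
  m2 = c.0 | =c=> m3
  m3 = 0 | deadlocked
Reachable graph of Q (4 states):
  n0 = a.(0 + 0) + c.c.0 + c.c.0 | =a=> n1, =c=> n2
  n1 = 0 + 0 | deadlocked
  n2 = c.0 | =c=> n3
  n3 = 0 | deadlocked
Partition-refinement fixed point:
  B0 = {m0, n0}
  B1 = {m1, m3, n1, n3}
  B2 = {m2, n2}
m0 ∈ B0, n0 ∈ B0 → same block

P ~ Q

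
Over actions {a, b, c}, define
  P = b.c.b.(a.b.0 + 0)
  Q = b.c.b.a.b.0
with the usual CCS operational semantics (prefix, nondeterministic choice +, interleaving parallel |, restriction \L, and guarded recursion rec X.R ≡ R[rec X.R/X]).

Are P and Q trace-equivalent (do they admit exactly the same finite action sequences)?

YES

P's transition system — 6 states:
  s0 = b.c.b.(a.b.0 + 0) has moves --b--▸ s1
  s1 = c.b.(a.b.0 + 0) has moves --c--▸ s2
  s2 = b.(a.b.0 + 0) has moves --b--▸ s3
  s3 = a.b.0 + 0 has moves --a--▸ s4
  s4 = b.0 has moves --b--▸ s5
  s5 = 0 has moves ∅
Q's transition system — 6 states:
  t0 = b.c.b.a.b.0 has moves --b--▸ t1
  t1 = c.b.a.b.0 has moves --c--▸ t2
  t2 = b.a.b.0 has moves --b--▸ t3
  t3 = a.b.0 has moves --a--▸ t4
  t4 = b.0 has moves --b--▸ t5
  t5 = 0 has moves ∅
Bisimilarity quotient blocks:
  B0 = {s0, t0}
  B1 = {s1, t1}
  B2 = {s2, t2}
  B3 = {s3, t3}
  B4 = {s4, t4}
  B5 = {s5, t5}
s0 ∈ B0, t0 ∈ B0 → same block
Bisimilar ⇒ trace-equivalent.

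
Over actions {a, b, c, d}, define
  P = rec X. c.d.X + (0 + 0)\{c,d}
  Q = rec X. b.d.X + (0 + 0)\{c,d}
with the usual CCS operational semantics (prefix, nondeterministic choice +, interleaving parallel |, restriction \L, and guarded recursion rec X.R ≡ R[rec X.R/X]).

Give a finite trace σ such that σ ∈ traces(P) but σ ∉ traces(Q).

LTS(P): 2 reachable states
  u0 = rec X. c.d.X + (0 + 0)\{c,d} :: =c=> u1
  u1 = d.(rec X. c.d.X + (0 + 0)\{c,d}) :: =d=> u0
LTS(Q): 2 reachable states
  v0 = rec X. b.d.X + (0 + 0)\{c,d} :: =b=> v1
  v1 = d.(rec X. b.d.X + (0 + 0)\{c,d}) :: =d=> v0
Executing c from P (initial set {u0}):
  [1] c ⇒ {u1}
  ✓ P
Executing c from Q (initial set {v0}):
  [1] c ⇒ ∅ (Q stuck)

c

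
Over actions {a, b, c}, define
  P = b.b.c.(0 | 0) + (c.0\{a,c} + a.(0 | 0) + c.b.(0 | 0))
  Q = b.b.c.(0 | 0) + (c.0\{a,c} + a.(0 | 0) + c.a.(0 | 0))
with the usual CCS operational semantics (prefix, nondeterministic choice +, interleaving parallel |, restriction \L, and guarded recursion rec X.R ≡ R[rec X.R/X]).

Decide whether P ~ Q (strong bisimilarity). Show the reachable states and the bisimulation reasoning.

Reachable graph of P (6 states):
  s0 = b.b.c.(0 | 0) + (c.0\{a,c} + a.(0 | 0) + c.b.(0 | 0)) ⊢ -a-> s1, -b-> s2, -c-> s3, -c-> s4
  s1 = 0 | 0 ⊢ ∅
  s2 = b.c.(0 | 0) ⊢ -b-> s5
  s3 = 0\{a,c} ⊢ ∅
  s4 = b.(0 | 0) ⊢ -b-> s1
  s5 = c.(0 | 0) ⊢ -c-> s1
Reachable graph of Q (6 states):
  t0 = b.b.c.(0 | 0) + (c.0\{a,c} + a.(0 | 0) + c.a.(0 | 0)) ⊢ -a-> t1, -b-> t2, -c-> t3, -c-> t4
  t1 = 0 | 0 ⊢ ∅
  t2 = b.c.(0 | 0) ⊢ -b-> t5
  t3 = 0\{a,c} ⊢ ∅
  t4 = a.(0 | 0) ⊢ -a-> t1
  t5 = c.(0 | 0) ⊢ -c-> t1
Coarsest stable partition (strong bisimilarity classes):
  B0 = {s0}
  B1 = {s1, s3, t1, t3}
  B2 = {s4}
  B3 = {s2, t2}
  B4 = {s5, t5}
  B5 = {t0}
  B6 = {t4}
s0 ∈ B0, t0 ∈ B5 → different blocks

P ≁ Q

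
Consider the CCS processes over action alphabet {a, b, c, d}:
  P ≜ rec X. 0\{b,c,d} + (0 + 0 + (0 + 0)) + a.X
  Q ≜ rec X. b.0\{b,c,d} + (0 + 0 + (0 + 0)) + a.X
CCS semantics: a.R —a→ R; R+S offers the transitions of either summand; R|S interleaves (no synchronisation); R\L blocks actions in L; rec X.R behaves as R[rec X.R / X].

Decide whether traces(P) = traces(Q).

traces(P) ≠ traces(Q) — witness ⟨b⟩

LTS(P): 1 reachable states
  u0 = rec X. 0\{b,c,d} + (0 + 0 + (0 + 0)) + a.X | ··a··> u0
LTS(Q): 2 reachable states
  v0 = rec X. b.0\{b,c,d} + (0 + 0 + (0 + 0)) + a.X | ··a··> v0, ··b··> v1
  v1 = 0\{b,c,d} | stopped
Trace ⟨b⟩ through Q, begin at {v0}:
  [1] b ⇒ {v1}
  ✓ Q
Trace ⟨b⟩ through P, begin at {u0}:
  [1] b ⇒ no successor for P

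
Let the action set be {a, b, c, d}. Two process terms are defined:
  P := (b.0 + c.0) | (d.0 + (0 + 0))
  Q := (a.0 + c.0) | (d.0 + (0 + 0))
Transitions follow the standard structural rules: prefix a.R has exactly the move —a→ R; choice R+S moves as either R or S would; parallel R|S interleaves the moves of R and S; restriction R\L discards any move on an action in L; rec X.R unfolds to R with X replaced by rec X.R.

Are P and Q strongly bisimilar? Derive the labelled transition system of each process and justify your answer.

not bisimilar

LTS(P): 4 reachable states
  m0 = (b.0 + c.0) | (d.0 + (0 + 0)) :: —b→ m1, —c→ m1, —d→ m2
  m1 = 0 | (d.0 + (0 + 0)) :: —d→ m3
  m2 = (b.0 + c.0) | 0 :: —b→ m3, —c→ m3
  m3 = 0 | 0 :: stopped
LTS(Q): 4 reachable states
  n0 = (a.0 + c.0) | (d.0 + (0 + 0)) :: —a→ n1, —c→ n1, —d→ n2
  n1 = 0 | (d.0 + (0 + 0)) :: —d→ n3
  n2 = (a.0 + c.0) | 0 :: —a→ n3, —c→ n3
  n3 = 0 | 0 :: stopped
Bisimilarity quotient blocks:
  B0 = {m0}
  B1 = {m1, n1}
  B2 = {m3, n3}
  B3 = {m2}
  B4 = {n0}
  B5 = {n2}
m0 ∈ B0, n0 ∈ B4 → different blocks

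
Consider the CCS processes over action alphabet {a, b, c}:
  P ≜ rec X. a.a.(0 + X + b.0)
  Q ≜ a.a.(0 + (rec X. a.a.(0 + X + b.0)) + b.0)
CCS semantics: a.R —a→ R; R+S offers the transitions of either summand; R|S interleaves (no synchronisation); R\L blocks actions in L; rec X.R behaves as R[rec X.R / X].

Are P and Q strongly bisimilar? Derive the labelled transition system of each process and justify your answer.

bisimilar

P's transition system — 4 states:
  s0 = rec X. a.a.(0 + X + b.0) | =a=> s1
  s1 = a.(0 + (rec X. a.a.(0 + X + b.0)) + b.0) | =a=> s2
  s2 = 0 + (rec X. a.a.(0 + X + b.0)) + b.0 | =a=> s1, =b=> s3
  s3 = 0 | stopped
Q's transition system — 4 states:
  t0 = a.a.(0 + (rec X. a.a.(0 + X + b.0)) + b.0) | =a=> t1
  t1 = a.(0 + (rec X. a.a.(0 + X + b.0)) + b.0) | =a=> t2
  t2 = 0 + (rec X. a.a.(0 + X + b.0)) + b.0 | =a=> t1, =b=> t3
  t3 = 0 | stopped
Bisimilarity quotient blocks:
  B0 = {s0, t0}
  B1 = {s1, t1}
  B2 = {s2, t2}
  B3 = {s3, t3}
s0 ∈ B0, t0 ∈ B0 → same block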